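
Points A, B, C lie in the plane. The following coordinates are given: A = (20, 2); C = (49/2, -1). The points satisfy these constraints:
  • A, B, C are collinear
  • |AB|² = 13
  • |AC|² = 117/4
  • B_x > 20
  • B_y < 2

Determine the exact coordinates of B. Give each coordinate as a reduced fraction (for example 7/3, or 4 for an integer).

B = (23, 0)

1. B_x = 23  [[A, B, C are collinear ⇒ -3x-9/2y+69=0] ∩ [|B−(20, 2)|²=13]]
2. B_y = 0  [[A, B, C are collinear ⇒ -3x-9/2y+69=0] ∩ [|B−(20, 2)|²=13]]
   so B = (23, 0)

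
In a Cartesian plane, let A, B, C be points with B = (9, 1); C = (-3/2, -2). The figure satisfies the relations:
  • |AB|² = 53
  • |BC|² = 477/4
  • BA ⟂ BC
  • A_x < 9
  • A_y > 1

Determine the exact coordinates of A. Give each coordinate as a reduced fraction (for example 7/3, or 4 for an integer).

A = (7, 8)

1. A_x = 7  [[BA ⟂ BC ⇒ -21/2x-3y+195/2=0] ∩ [|A−(9, 1)|²=53]]
2. A_y = 8  [[BA ⟂ BC ⇒ -21/2x-3y+195/2=0] ∩ [|A−(9, 1)|²=53]]
   so A = (7, 8)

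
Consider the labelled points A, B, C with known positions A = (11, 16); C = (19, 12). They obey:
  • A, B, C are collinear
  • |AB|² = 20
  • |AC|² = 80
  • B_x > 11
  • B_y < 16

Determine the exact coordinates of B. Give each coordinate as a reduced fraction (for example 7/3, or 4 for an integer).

1. B_x = 15  [[A, B, C are collinear ⇒ -4x-8y+172=0] ∩ [|B−(11, 16)|²=20]]
2. B_y = 14  [[A, B, C are collinear ⇒ -4x-8y+172=0] ∩ [|B−(11, 16)|²=20]]
   so B = (15, 14)

B = (15, 14)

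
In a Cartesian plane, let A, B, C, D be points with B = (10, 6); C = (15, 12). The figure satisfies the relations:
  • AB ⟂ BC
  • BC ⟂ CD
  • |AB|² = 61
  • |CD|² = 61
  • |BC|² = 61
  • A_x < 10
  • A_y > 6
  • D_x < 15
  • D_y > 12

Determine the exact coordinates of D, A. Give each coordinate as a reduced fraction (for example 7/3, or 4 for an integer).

1. D_x = 9  [[BC ⟂ CD ⇒ 5x+6y-147=0] ∩ [|D−(15, 12)|²=61]]
2. D_y = 17  [[BC ⟂ CD ⇒ 5x+6y-147=0] ∩ [|D−(15, 12)|²=61]]
   so D = (9, 17)
3. A_x = 4  [[AB ⟂ BC ⇒ -5x-6y+86=0] ∩ [|A−(10, 6)|²=61]]
4. A_y = 11  [[AB ⟂ BC ⇒ -5x-6y+86=0] ∩ [|A−(10, 6)|²=61]]
   so A = (4, 11)

D = (9, 17)
A = (4, 11)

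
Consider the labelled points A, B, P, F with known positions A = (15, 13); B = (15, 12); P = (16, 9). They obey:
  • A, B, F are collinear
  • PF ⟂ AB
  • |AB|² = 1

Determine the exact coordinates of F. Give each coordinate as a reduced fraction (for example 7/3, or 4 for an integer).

F = (15, 9)

1. F_x = 15  [[A, B, F are collinear ⇒ 1x-15=0] ∩ [PF ⟂ AB ⇒ -1y+9=0]]
2. F_y = 9  [[A, B, F are collinear ⇒ 1x-15=0] ∩ [PF ⟂ AB ⇒ -1y+9=0]]
   so F = (15, 9)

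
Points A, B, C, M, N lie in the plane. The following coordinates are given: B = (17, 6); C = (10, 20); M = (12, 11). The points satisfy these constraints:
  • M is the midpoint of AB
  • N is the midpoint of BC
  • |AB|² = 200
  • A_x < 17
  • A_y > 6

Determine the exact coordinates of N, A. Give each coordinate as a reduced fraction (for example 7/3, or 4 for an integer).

1. A_x = 7  [A = 2·M−B = 2·(12, 11)−(17, 6)]
2. A_y = 16  [A = 2·M−B = 2·(12, 11)−(17, 6)]
   so A = (7, 16)
3. N_x = 27/2  [2·N = B+C = (17, 6)+(10, 20)]
4. N_y = 13  [2·N = B+C = (17, 6)+(10, 20)]
   so N = (27/2, 13)

N = (27/2, 13)
A = (7, 16)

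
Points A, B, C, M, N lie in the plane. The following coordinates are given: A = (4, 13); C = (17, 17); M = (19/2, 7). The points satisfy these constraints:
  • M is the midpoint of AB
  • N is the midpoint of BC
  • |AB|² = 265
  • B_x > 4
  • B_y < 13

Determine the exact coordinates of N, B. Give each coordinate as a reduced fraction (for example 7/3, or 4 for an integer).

N = (16, 9)
B = (15, 1)

1. B_x = 15  [B = 2·M−A = 2·(19/2, 7)−(4, 13)]
2. B_y = 1  [B = 2·M−A = 2·(19/2, 7)−(4, 13)]
   so B = (15, 1)
3. N_x = 16  [2·N = B+C = (15, 1)+(17, 17)]
4. N_y = 9  [2·N = B+C = (15, 1)+(17, 17)]
   so N = (16, 9)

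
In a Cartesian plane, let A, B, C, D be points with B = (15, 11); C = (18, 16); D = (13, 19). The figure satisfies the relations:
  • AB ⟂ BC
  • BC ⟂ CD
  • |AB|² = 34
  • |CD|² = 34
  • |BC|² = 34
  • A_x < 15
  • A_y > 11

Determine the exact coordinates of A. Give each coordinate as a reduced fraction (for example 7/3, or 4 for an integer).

A = (10, 14)

1. A_x = 10  [[AB ⟂ BC ⇒ -3x-5y+100=0] ∩ [|A−(15, 11)|²=34]]
2. A_y = 14  [[AB ⟂ BC ⇒ -3x-5y+100=0] ∩ [|A−(15, 11)|²=34]]
   so A = (10, 14)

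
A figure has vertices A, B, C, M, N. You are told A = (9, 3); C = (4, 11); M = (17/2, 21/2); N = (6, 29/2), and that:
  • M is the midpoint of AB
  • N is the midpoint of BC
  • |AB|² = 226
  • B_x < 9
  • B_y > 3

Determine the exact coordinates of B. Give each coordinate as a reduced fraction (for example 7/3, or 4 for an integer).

1. B_x = 8  [B = 2·M−A = 2·(17/2, 21/2)−(9, 3)]
2. B_y = 18  [B = 2·M−A = 2·(17/2, 21/2)−(9, 3)]
   so B = (8, 18)

B = (8, 18)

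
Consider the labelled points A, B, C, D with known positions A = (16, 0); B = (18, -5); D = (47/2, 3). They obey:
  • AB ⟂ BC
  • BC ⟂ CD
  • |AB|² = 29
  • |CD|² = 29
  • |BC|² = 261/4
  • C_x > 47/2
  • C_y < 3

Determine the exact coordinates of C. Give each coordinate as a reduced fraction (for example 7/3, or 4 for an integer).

C = (51/2, -2)

1. C_x = 51/2  [[AB ⟂ BC ⇒ 2x-5y-61=0] ∩ [|C−(47/2, 3)|²=29]]
2. C_y = -2  [[AB ⟂ BC ⇒ 2x-5y-61=0] ∩ [|C−(47/2, 3)|²=29]]
   so C = (51/2, -2)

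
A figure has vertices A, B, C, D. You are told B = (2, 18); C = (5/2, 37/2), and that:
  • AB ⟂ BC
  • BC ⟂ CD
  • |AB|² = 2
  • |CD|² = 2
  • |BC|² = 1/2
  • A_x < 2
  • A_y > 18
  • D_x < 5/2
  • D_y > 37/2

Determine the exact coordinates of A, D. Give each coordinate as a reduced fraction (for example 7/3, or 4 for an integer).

A = (1, 19)
D = (3/2, 39/2)

1. A_x = 1  [[AB ⟂ BC ⇒ -1/2x-1/2y+10=0] ∩ [|A−(2, 18)|²=2]]
2. A_y = 19  [[AB ⟂ BC ⇒ -1/2x-1/2y+10=0] ∩ [|A−(2, 18)|²=2]]
   so A = (1, 19)
3. D_x = 3/2  [[BC ⟂ CD ⇒ 1/2x+1/2y-21/2=0] ∩ [|D−(5/2, 37/2)|²=2]]
4. D_y = 39/2  [[BC ⟂ CD ⇒ 1/2x+1/2y-21/2=0] ∩ [|D−(5/2, 37/2)|²=2]]
   so D = (3/2, 39/2)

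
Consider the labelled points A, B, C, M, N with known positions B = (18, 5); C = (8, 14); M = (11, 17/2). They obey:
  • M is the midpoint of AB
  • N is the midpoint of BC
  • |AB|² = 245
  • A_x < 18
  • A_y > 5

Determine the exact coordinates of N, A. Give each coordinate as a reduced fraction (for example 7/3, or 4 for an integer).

1. A_x = 4  [A = 2·M−B = 2·(11, 17/2)−(18, 5)]
2. A_y = 12  [A = 2·M−B = 2·(11, 17/2)−(18, 5)]
   so A = (4, 12)
3. N_x = 13  [2·N = B+C = (18, 5)+(8, 14)]
4. N_y = 19/2  [2·N = B+C = (18, 5)+(8, 14)]
   so N = (13, 19/2)

N = (13, 19/2)
A = (4, 12)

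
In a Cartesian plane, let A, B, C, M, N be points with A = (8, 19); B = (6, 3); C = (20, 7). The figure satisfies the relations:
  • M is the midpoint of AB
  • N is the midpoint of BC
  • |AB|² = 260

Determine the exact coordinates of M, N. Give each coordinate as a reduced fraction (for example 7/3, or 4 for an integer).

M = (7, 11)
N = (13, 5)

1. M_x = 7  [2·M = A+B = (8, 19)+(6, 3)]
2. M_y = 11  [2·M = A+B = (8, 19)+(6, 3)]
   so M = (7, 11)
3. N_x = 13  [2·N = B+C = (6, 3)+(20, 7)]
4. N_y = 5  [2·N = B+C = (6, 3)+(20, 7)]
   so N = (13, 5)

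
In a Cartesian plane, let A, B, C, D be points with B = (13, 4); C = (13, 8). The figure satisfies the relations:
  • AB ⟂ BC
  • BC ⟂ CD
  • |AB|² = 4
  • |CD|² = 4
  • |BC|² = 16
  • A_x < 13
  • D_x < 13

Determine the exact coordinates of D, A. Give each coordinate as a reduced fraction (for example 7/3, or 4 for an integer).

1. D_x = 11  [[BC ⟂ CD ⇒ 4y-32=0] ∩ [|D−(13, 8)|²=4]]
2. D_y = 8  [[BC ⟂ CD ⇒ 4y-32=0] ∩ [|D−(13, 8)|²=4]]
   so D = (11, 8)
3. A_x = 11  [[AB ⟂ BC ⇒ -4y+16=0] ∩ [|A−(13, 4)|²=4]]
4. A_y = 4  [[AB ⟂ BC ⇒ -4y+16=0] ∩ [|A−(13, 4)|²=4]]
   so A = (11, 4)

D = (11, 8)
A = (11, 4)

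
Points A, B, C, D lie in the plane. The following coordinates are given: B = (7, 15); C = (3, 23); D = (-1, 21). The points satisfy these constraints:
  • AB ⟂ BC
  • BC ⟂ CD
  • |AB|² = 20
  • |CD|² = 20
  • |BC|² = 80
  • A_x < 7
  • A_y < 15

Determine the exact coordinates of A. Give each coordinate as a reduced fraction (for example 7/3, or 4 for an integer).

A = (3, 13)

1. A_x = 3  [[AB ⟂ BC ⇒ 4x-8y+92=0] ∩ [|A−(7, 15)|²=20]]
2. A_y = 13  [[AB ⟂ BC ⇒ 4x-8y+92=0] ∩ [|A−(7, 15)|²=20]]
   so A = (3, 13)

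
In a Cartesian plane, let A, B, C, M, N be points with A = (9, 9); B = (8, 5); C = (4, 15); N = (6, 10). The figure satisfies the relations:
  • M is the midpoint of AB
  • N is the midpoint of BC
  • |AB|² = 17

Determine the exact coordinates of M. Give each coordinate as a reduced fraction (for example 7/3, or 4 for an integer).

M = (17/2, 7)

1. M_x = 17/2  [2·M = A+B = (9, 9)+(8, 5)]
2. M_y = 7  [2·M = A+B = (9, 9)+(8, 5)]
   so M = (17/2, 7)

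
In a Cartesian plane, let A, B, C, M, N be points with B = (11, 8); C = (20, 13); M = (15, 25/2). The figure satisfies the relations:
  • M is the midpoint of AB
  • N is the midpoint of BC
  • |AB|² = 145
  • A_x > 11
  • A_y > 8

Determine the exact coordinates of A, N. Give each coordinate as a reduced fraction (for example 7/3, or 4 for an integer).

A = (19, 17)
N = (31/2, 21/2)

1. A_x = 19  [A = 2·M−B = 2·(15, 25/2)−(11, 8)]
2. A_y = 17  [A = 2·M−B = 2·(15, 25/2)−(11, 8)]
   so A = (19, 17)
3. N_x = 31/2  [2·N = B+C = (11, 8)+(20, 13)]
4. N_y = 21/2  [2·N = B+C = (11, 8)+(20, 13)]
   so N = (31/2, 21/2)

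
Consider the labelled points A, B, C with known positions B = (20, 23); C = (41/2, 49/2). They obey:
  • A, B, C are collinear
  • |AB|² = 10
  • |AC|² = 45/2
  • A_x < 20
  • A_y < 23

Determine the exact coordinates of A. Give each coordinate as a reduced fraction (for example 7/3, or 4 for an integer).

1. A_x = 19  [[A, B, C are collinear ⇒ -3/2x+1/2y+37/2=0] ∩ [|A−(20, 23)|²=10]]
2. A_y = 20  [[A, B, C are collinear ⇒ -3/2x+1/2y+37/2=0] ∩ [|A−(20, 23)|²=10]]
   so A = (19, 20)

A = (19, 20)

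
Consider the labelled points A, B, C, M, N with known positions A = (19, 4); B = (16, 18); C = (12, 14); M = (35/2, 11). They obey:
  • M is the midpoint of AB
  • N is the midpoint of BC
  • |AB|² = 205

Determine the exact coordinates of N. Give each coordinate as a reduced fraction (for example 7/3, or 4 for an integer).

N = (14, 16)

1. N_x = 14  [2·N = B+C = (16, 18)+(12, 14)]
2. N_y = 16  [2·N = B+C = (16, 18)+(12, 14)]
   so N = (14, 16)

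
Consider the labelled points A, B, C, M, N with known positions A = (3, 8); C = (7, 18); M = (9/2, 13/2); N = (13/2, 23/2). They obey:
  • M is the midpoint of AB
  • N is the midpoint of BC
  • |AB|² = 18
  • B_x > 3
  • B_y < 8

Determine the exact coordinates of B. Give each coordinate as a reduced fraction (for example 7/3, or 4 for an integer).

B = (6, 5)

1. B_x = 6  [B = 2·M−A = 2·(9/2, 13/2)−(3, 8)]
2. B_y = 5  [B = 2·M−A = 2·(9/2, 13/2)−(3, 8)]
   so B = (6, 5)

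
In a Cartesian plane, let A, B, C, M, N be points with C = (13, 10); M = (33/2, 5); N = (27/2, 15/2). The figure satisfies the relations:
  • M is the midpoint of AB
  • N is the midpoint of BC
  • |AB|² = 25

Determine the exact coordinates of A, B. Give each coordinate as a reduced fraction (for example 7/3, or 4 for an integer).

A = (19, 5)
B = (14, 5)

1. B_x = 14  [B = 2·N−C = 2·(27/2, 15/2)−(13, 10)]
2. B_y = 5  [B = 2·N−C = 2·(27/2, 15/2)−(13, 10)]
   so B = (14, 5)
3. A_x = 19  [A = 2·M−B = 2·(33/2, 5)−(14, 5)]
4. A_y = 5  [A = 2·M−B = 2·(33/2, 5)−(14, 5)]
   so A = (19, 5)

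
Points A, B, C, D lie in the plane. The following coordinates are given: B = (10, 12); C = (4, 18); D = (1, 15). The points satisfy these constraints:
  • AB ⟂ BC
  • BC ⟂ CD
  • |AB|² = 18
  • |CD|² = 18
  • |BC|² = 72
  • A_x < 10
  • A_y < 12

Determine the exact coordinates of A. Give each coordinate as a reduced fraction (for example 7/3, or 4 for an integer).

1. A_x = 7  [[AB ⟂ BC ⇒ 6x-6y+12=0] ∩ [|A−(10, 12)|²=18]]
2. A_y = 9  [[AB ⟂ BC ⇒ 6x-6y+12=0] ∩ [|A−(10, 12)|²=18]]
   so A = (7, 9)

A = (7, 9)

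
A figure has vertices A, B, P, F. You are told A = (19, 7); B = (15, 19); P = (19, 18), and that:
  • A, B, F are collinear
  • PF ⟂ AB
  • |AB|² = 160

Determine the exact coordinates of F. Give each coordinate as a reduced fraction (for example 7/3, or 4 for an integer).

F = (157/10, 169/10)

1. F_x = 157/10  [[A, B, F are collinear ⇒ -12x-4y+256=0] ∩ [PF ⟂ AB ⇒ -4x+12y-140=0]]
2. F_y = 169/10  [[A, B, F are collinear ⇒ -12x-4y+256=0] ∩ [PF ⟂ AB ⇒ -4x+12y-140=0]]
   so F = (157/10, 169/10)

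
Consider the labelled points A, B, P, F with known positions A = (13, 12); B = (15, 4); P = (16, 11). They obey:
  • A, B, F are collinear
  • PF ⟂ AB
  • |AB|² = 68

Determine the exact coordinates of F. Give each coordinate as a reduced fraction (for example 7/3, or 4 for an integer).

F = (228/17, 176/17)

1. F_x = 228/17  [[A, B, F are collinear ⇒ 8x+2y-128=0] ∩ [PF ⟂ AB ⇒ 2x-8y+56=0]]
2. F_y = 176/17  [[A, B, F are collinear ⇒ 8x+2y-128=0] ∩ [PF ⟂ AB ⇒ 2x-8y+56=0]]
   so F = (228/17, 176/17)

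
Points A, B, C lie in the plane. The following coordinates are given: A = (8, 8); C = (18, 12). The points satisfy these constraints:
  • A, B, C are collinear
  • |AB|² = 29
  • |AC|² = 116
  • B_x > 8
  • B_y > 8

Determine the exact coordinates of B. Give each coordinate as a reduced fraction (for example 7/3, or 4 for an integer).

1. B_x = 13  [[A, B, C are collinear ⇒ 4x-10y+48=0] ∩ [|B−(8, 8)|²=29]]
2. B_y = 10  [[A, B, C are collinear ⇒ 4x-10y+48=0] ∩ [|B−(8, 8)|²=29]]
   so B = (13, 10)

B = (13, 10)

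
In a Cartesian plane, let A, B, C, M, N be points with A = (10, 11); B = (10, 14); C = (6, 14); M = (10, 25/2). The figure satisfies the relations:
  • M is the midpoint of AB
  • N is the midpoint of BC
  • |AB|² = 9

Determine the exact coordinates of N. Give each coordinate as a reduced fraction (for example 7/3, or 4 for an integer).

1. N_x = 8  [2·N = B+C = (10, 14)+(6, 14)]
2. N_y = 14  [2·N = B+C = (10, 14)+(6, 14)]
   so N = (8, 14)

N = (8, 14)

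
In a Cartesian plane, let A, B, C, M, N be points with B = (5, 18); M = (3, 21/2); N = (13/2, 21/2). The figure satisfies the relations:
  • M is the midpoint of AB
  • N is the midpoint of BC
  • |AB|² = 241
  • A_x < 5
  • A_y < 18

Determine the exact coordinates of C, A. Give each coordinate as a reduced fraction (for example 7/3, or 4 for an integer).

C = (8, 3)
A = (1, 3)

1. A_x = 1  [A = 2·M−B = 2·(3, 21/2)−(5, 18)]
2. A_y = 3  [A = 2·M−B = 2·(3, 21/2)−(5, 18)]
   so A = (1, 3)
3. C_x = 8  [C = 2·N−B = 2·(13/2, 21/2)−(5, 18)]
4. C_y = 3  [C = 2·N−B = 2·(13/2, 21/2)−(5, 18)]
   so C = (8, 3)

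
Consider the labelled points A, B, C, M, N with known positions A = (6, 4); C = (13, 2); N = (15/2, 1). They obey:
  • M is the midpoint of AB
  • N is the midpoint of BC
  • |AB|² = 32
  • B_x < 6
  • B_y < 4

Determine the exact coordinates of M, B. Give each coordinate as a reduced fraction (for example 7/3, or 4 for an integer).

1. B_x = 2  [B = 2·N−C = 2·(15/2, 1)−(13, 2)]
2. B_y = 0  [B = 2·N−C = 2·(15/2, 1)−(13, 2)]
   so B = (2, 0)
3. M_x = 4  [2·M = A+B = (6, 4)+(2, 0)]
4. M_y = 2  [2·M = A+B = (6, 4)+(2, 0)]
   so M = (4, 2)

M = (4, 2)
B = (2, 0)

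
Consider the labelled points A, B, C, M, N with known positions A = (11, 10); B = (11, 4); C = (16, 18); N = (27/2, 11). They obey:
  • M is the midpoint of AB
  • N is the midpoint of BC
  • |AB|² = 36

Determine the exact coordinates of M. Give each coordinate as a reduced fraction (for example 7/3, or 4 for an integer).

1. M_x = 11  [2·M = A+B = (11, 10)+(11, 4)]
2. M_y = 7  [2·M = A+B = (11, 10)+(11, 4)]
   so M = (11, 7)

M = (11, 7)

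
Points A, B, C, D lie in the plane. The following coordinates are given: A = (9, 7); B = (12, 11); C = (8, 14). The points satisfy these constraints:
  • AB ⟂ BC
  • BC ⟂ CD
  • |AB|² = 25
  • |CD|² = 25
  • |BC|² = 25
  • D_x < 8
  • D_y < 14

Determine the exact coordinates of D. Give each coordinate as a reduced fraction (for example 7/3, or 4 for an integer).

D = (5, 10)

1. D_x = 5  [[BC ⟂ CD ⇒ -4x+3y-10=0] ∩ [|D−(8, 14)|²=25]]
2. D_y = 10  [[BC ⟂ CD ⇒ -4x+3y-10=0] ∩ [|D−(8, 14)|²=25]]
   so D = (5, 10)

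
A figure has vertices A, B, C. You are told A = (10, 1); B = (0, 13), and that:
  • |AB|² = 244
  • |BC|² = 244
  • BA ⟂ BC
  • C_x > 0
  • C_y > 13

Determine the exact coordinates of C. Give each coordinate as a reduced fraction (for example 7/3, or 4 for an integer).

C = (12, 23)

1. C_x = 12  [[BA ⟂ BC ⇒ 10x-12y+156=0] ∩ [|C−(0, 13)|²=244]]
2. C_y = 23  [[BA ⟂ BC ⇒ 10x-12y+156=0] ∩ [|C−(0, 13)|²=244]]
   so C = (12, 23)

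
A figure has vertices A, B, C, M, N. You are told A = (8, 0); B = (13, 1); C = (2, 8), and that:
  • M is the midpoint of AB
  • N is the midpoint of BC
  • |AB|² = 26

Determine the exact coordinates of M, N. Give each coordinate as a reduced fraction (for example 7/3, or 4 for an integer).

1. M_x = 21/2  [2·M = A+B = (8, 0)+(13, 1)]
2. M_y = 1/2  [2·M = A+B = (8, 0)+(13, 1)]
   so M = (21/2, 1/2)
3. N_x = 15/2  [2·N = B+C = (13, 1)+(2, 8)]
4. N_y = 9/2  [2·N = B+C = (13, 1)+(2, 8)]
   so N = (15/2, 9/2)

M = (21/2, 1/2)
N = (15/2, 9/2)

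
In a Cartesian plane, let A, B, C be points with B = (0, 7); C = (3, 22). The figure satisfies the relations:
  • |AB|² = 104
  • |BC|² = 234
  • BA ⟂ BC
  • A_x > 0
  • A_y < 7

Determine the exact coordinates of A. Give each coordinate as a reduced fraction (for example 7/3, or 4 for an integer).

A = (10, 5)

1. A_x = 10  [[BA ⟂ BC ⇒ 3x+15y-105=0] ∩ [|A−(0, 7)|²=104]]
2. A_y = 5  [[BA ⟂ BC ⇒ 3x+15y-105=0] ∩ [|A−(0, 7)|²=104]]
   so A = (10, 5)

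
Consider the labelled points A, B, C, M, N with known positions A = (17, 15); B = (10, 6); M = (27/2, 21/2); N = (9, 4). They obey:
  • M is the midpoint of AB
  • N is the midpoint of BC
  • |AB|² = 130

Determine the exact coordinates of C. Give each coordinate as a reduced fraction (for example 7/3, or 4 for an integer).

1. C_x = 8  [C = 2·N−B = 2·(9, 4)−(10, 6)]
2. C_y = 2  [C = 2·N−B = 2·(9, 4)−(10, 6)]
   so C = (8, 2)

C = (8, 2)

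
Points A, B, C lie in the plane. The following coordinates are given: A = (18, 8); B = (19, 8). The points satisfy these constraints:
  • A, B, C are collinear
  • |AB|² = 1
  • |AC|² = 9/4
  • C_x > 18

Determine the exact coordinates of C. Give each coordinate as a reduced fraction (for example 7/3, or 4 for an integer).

1. C_x = 39/2  [[A, B, C are collinear ⇒ 1y-8=0] ∩ [|C−(18, 8)|²=9/4]]
2. C_y = 8  [[A, B, C are collinear ⇒ 1y-8=0] ∩ [|C−(18, 8)|²=9/4]]
   so C = (39/2, 8)

C = (39/2, 8)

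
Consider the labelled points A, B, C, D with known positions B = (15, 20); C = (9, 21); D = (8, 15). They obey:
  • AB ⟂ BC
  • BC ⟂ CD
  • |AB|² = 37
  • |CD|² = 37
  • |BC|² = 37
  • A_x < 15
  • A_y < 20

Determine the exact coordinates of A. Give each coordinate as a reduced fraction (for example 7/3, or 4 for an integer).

1. A_x = 14  [[AB ⟂ BC ⇒ 6x-1y-70=0] ∩ [|A−(15, 20)|²=37]]
2. A_y = 14  [[AB ⟂ BC ⇒ 6x-1y-70=0] ∩ [|A−(15, 20)|²=37]]
   so A = (14, 14)

A = (14, 14)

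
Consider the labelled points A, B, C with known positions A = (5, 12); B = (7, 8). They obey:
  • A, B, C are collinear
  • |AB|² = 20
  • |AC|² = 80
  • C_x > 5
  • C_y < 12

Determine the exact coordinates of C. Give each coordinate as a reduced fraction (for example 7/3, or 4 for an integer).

1. C_x = 9  [[A, B, C are collinear ⇒ 4x+2y-44=0] ∩ [|C−(5, 12)|²=80]]
2. C_y = 4  [[A, B, C are collinear ⇒ 4x+2y-44=0] ∩ [|C−(5, 12)|²=80]]
   so C = (9, 4)

C = (9, 4)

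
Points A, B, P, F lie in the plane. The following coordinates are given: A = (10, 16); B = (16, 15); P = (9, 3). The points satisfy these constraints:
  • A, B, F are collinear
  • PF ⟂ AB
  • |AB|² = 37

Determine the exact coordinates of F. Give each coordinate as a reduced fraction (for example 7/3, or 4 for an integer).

F = (412/37, 585/37)

1. F_x = 412/37  [[A, B, F are collinear ⇒ 1x+6y-106=0] ∩ [PF ⟂ AB ⇒ 6x-1y-51=0]]
2. F_y = 585/37  [[A, B, F are collinear ⇒ 1x+6y-106=0] ∩ [PF ⟂ AB ⇒ 6x-1y-51=0]]
   so F = (412/37, 585/37)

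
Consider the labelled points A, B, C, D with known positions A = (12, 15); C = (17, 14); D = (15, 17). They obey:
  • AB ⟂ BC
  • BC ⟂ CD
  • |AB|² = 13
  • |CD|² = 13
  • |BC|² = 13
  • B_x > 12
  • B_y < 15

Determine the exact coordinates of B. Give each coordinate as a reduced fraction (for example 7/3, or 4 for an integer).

B = (14, 12)

1. B_x = 14  [[BC ⟂ CD ⇒ 2x-3y+8=0] ∩ [|B−(12, 15)|²=13]]
2. B_y = 12  [[BC ⟂ CD ⇒ 2x-3y+8=0] ∩ [|B−(12, 15)|²=13]]
   so B = (14, 12)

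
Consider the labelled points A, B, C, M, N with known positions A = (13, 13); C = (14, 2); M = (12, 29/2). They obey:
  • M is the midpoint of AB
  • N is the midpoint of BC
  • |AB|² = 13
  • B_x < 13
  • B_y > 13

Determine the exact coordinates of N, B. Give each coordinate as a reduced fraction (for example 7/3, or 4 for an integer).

1. B_x = 11  [B = 2·M−A = 2·(12, 29/2)−(13, 13)]
2. B_y = 16  [B = 2·M−A = 2·(12, 29/2)−(13, 13)]
   so B = (11, 16)
3. N_x = 25/2  [2·N = B+C = (11, 16)+(14, 2)]
4. N_y = 9  [2·N = B+C = (11, 16)+(14, 2)]
   so N = (25/2, 9)

N = (25/2, 9)
B = (11, 16)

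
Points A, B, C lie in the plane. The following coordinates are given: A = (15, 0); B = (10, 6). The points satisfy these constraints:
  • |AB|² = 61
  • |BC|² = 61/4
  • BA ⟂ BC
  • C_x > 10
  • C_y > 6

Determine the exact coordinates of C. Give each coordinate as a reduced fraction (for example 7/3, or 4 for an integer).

C = (13, 17/2)

1. C_x = 13  [[BA ⟂ BC ⇒ 5x-6y-14=0] ∩ [|C−(10, 6)|²=61/4]]
2. C_y = 17/2  [[BA ⟂ BC ⇒ 5x-6y-14=0] ∩ [|C−(10, 6)|²=61/4]]
   so C = (13, 17/2)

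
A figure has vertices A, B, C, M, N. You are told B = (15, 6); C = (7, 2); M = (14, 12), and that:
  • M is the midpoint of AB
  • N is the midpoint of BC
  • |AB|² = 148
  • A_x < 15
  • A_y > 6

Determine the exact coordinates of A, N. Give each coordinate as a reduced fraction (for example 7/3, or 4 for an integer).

1. A_x = 13  [A = 2·M−B = 2·(14, 12)−(15, 6)]
2. A_y = 18  [A = 2·M−B = 2·(14, 12)−(15, 6)]
   so A = (13, 18)
3. N_x = 11  [2·N = B+C = (15, 6)+(7, 2)]
4. N_y = 4  [2·N = B+C = (15, 6)+(7, 2)]
   so N = (11, 4)

A = (13, 18)
N = (11, 4)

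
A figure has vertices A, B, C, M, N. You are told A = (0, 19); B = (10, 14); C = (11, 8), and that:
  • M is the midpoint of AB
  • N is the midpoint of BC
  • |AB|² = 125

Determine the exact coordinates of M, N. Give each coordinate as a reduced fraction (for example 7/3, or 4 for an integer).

1. M_x = 5  [2·M = A+B = (0, 19)+(10, 14)]
2. M_y = 33/2  [2·M = A+B = (0, 19)+(10, 14)]
   so M = (5, 33/2)
3. N_x = 21/2  [2·N = B+C = (10, 14)+(11, 8)]
4. N_y = 11  [2·N = B+C = (10, 14)+(11, 8)]
   so N = (21/2, 11)

M = (5, 33/2)
N = (21/2, 11)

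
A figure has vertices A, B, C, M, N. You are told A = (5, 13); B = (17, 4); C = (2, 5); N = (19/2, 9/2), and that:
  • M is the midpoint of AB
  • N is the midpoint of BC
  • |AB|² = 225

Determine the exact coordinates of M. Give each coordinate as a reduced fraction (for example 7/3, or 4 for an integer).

M = (11, 17/2)

1. M_x = 11  [2·M = A+B = (5, 13)+(17, 4)]
2. M_y = 17/2  [2·M = A+B = (5, 13)+(17, 4)]
   so M = (11, 17/2)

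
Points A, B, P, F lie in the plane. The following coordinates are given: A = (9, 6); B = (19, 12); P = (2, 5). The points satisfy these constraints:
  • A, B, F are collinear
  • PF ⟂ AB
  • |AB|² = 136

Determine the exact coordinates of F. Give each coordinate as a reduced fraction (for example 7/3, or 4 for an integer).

F = (58/17, 45/17)

1. F_x = 58/17  [[A, B, F are collinear ⇒ -6x+10y-6=0] ∩ [PF ⟂ AB ⇒ 10x+6y-50=0]]
2. F_y = 45/17  [[A, B, F are collinear ⇒ -6x+10y-6=0] ∩ [PF ⟂ AB ⇒ 10x+6y-50=0]]
   so F = (58/17, 45/17)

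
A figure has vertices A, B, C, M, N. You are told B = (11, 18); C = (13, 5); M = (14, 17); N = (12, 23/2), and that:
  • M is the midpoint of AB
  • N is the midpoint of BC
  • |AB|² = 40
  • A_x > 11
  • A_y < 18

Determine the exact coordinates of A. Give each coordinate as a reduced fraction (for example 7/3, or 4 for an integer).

A = (17, 16)

1. A_x = 17  [A = 2·M−B = 2·(14, 17)−(11, 18)]
2. A_y = 16  [A = 2·M−B = 2·(14, 17)−(11, 18)]
   so A = (17, 16)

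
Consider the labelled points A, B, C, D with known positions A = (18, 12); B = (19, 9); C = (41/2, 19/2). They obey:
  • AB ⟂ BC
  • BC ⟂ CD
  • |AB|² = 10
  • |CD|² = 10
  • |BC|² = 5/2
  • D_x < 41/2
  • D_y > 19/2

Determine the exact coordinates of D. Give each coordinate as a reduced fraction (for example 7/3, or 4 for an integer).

1. D_x = 39/2  [[BC ⟂ CD ⇒ 3/2x+1/2y-71/2=0] ∩ [|D−(41/2, 19/2)|²=10]]
2. D_y = 25/2  [[BC ⟂ CD ⇒ 3/2x+1/2y-71/2=0] ∩ [|D−(41/2, 19/2)|²=10]]
   so D = (39/2, 25/2)

D = (39/2, 25/2)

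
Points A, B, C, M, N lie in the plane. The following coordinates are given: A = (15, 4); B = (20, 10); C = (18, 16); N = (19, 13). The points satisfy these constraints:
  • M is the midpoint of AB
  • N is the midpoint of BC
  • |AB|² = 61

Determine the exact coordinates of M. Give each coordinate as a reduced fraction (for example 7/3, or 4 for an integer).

1. M_x = 35/2  [2·M = A+B = (15, 4)+(20, 10)]
2. M_y = 7  [2·M = A+B = (15, 4)+(20, 10)]
   so M = (35/2, 7)

M = (35/2, 7)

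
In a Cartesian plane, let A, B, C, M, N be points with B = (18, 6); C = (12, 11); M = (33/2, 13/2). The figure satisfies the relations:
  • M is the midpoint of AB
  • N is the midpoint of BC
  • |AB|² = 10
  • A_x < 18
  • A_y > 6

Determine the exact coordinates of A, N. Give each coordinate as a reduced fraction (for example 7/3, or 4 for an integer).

A = (15, 7)
N = (15, 17/2)

1. A_x = 15  [A = 2·M−B = 2·(33/2, 13/2)−(18, 6)]
2. A_y = 7  [A = 2·M−B = 2·(33/2, 13/2)−(18, 6)]
   so A = (15, 7)
3. N_x = 15  [2·N = B+C = (18, 6)+(12, 11)]
4. N_y = 17/2  [2·N = B+C = (18, 6)+(12, 11)]
   so N = (15, 17/2)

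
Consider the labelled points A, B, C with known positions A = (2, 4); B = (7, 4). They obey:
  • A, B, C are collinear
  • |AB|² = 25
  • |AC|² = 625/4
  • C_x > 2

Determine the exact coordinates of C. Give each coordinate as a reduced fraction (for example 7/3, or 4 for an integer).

1. C_x = 29/2  [[A, B, C are collinear ⇒ 5y-20=0] ∩ [|C−(2, 4)|²=625/4]]
2. C_y = 4  [[A, B, C are collinear ⇒ 5y-20=0] ∩ [|C−(2, 4)|²=625/4]]
   so C = (29/2, 4)

C = (29/2, 4)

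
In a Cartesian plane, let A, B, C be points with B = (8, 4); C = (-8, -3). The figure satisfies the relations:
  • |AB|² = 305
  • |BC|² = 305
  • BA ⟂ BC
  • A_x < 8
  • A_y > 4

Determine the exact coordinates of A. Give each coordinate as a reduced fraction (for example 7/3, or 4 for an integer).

1. A_x = 1  [[BA ⟂ BC ⇒ -16x-7y+156=0] ∩ [|A−(8, 4)|²=305]]
2. A_y = 20  [[BA ⟂ BC ⇒ -16x-7y+156=0] ∩ [|A−(8, 4)|²=305]]
   so A = (1, 20)

A = (1, 20)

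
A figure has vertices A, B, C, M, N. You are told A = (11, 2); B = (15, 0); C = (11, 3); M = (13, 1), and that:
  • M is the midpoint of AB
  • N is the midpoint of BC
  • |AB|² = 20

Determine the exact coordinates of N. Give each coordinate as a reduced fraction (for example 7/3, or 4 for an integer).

1. N_x = 13  [2·N = B+C = (15, 0)+(11, 3)]
2. N_y = 3/2  [2·N = B+C = (15, 0)+(11, 3)]
   so N = (13, 3/2)

N = (13, 3/2)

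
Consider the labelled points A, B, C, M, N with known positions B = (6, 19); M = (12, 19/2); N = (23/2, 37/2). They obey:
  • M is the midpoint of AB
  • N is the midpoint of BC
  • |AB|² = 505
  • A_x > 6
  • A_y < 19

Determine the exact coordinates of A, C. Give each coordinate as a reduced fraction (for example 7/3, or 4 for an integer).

1. A_x = 18  [A = 2·M−B = 2·(12, 19/2)−(6, 19)]
2. A_y = 0  [A = 2·M−B = 2·(12, 19/2)−(6, 19)]
   so A = (18, 0)
3. C_x = 17  [C = 2·N−B = 2·(23/2, 37/2)−(6, 19)]
4. C_y = 18  [C = 2·N−B = 2·(23/2, 37/2)−(6, 19)]
   so C = (17, 18)

A = (18, 0)
C = (17, 18)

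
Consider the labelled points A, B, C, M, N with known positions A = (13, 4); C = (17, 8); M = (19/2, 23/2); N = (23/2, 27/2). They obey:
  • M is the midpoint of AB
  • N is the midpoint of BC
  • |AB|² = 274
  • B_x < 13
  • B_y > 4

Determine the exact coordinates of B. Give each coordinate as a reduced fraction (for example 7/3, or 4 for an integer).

1. B_x = 6  [B = 2·M−A = 2·(19/2, 23/2)−(13, 4)]
2. B_y = 19  [B = 2·M−A = 2·(19/2, 23/2)−(13, 4)]
   so B = (6, 19)

B = (6, 19)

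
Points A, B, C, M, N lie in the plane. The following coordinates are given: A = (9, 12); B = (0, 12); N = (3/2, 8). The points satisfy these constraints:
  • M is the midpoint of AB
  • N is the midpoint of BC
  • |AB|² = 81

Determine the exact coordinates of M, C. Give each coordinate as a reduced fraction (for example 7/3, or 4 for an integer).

M = (9/2, 12)
C = (3, 4)

1. M_x = 9/2  [2·M = A+B = (9, 12)+(0, 12)]
2. M_y = 12  [2·M = A+B = (9, 12)+(0, 12)]
   so M = (9/2, 12)
3. C_x = 3  [C = 2·N−B = 2·(3/2, 8)−(0, 12)]
4. C_y = 4  [C = 2·N−B = 2·(3/2, 8)−(0, 12)]
   so C = (3, 4)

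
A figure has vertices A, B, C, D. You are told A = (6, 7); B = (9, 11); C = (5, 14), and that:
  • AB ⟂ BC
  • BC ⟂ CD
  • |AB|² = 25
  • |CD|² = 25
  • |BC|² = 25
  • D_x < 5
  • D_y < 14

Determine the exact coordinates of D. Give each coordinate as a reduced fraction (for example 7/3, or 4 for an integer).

D = (2, 10)

1. D_x = 2  [[BC ⟂ CD ⇒ -4x+3y-22=0] ∩ [|D−(5, 14)|²=25]]
2. D_y = 10  [[BC ⟂ CD ⇒ -4x+3y-22=0] ∩ [|D−(5, 14)|²=25]]
   so D = (2, 10)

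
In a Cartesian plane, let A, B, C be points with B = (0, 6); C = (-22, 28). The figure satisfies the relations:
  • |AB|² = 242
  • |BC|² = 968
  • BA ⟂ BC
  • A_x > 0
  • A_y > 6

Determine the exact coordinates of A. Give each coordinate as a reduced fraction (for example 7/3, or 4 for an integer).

A = (11, 17)

1. A_x = 11  [[BA ⟂ BC ⇒ -22x+22y-132=0] ∩ [|A−(0, 6)|²=242]]
2. A_y = 17  [[BA ⟂ BC ⇒ -22x+22y-132=0] ∩ [|A−(0, 6)|²=242]]
   so A = (11, 17)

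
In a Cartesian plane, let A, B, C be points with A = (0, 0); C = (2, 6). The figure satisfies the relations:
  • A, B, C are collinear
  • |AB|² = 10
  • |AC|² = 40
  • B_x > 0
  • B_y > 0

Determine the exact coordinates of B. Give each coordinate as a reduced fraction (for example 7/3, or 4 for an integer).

B = (1, 3)

1. B_x = 1  [[A, B, C are collinear ⇒ 6x-2y=0] ∩ [|B−(0, 0)|²=10]]
2. B_y = 3  [[A, B, C are collinear ⇒ 6x-2y=0] ∩ [|B−(0, 0)|²=10]]
   so B = (1, 3)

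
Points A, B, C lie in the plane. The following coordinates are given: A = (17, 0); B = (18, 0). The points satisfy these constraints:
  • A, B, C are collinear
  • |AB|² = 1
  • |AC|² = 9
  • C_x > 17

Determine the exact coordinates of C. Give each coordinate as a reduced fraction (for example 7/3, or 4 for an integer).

C = (20, 0)

1. C_x = 20  [[A, B, C are collinear ⇒ 1y=0] ∩ [|C−(17, 0)|²=9]]
2. C_y = 0  [[A, B, C are collinear ⇒ 1y=0] ∩ [|C−(17, 0)|²=9]]
   so C = (20, 0)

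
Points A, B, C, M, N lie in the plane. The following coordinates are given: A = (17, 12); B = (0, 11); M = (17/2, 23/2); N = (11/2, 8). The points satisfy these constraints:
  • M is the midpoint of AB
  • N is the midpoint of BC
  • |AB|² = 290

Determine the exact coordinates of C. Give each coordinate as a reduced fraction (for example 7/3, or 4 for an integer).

C = (11, 5)

1. C_x = 11  [C = 2·N−B = 2·(11/2, 8)−(0, 11)]
2. C_y = 5  [C = 2·N−B = 2·(11/2, 8)−(0, 11)]
   so C = (11, 5)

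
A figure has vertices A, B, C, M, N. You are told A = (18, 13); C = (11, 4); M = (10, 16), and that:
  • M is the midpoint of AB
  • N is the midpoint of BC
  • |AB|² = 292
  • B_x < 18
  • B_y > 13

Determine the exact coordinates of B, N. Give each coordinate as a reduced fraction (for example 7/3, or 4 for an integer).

B = (2, 19)
N = (13/2, 23/2)

1. B_x = 2  [B = 2·M−A = 2·(10, 16)−(18, 13)]
2. B_y = 19  [B = 2·M−A = 2·(10, 16)−(18, 13)]
   so B = (2, 19)
3. N_x = 13/2  [2·N = B+C = (2, 19)+(11, 4)]
4. N_y = 23/2  [2·N = B+C = (2, 19)+(11, 4)]
   so N = (13/2, 23/2)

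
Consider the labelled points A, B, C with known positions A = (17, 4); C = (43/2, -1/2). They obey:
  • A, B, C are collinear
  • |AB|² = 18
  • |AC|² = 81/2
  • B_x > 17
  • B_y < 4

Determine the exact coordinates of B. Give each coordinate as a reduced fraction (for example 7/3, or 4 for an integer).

1. B_x = 20  [[A, B, C are collinear ⇒ -9/2x-9/2y+189/2=0] ∩ [|B−(17, 4)|²=18]]
2. B_y = 1  [[A, B, C are collinear ⇒ -9/2x-9/2y+189/2=0] ∩ [|B−(17, 4)|²=18]]
   so B = (20, 1)

B = (20, 1)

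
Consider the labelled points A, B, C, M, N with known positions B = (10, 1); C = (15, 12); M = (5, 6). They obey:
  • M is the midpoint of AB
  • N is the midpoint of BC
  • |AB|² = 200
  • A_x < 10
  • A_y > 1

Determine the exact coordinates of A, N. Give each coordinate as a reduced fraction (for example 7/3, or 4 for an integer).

1. A_x = 0  [A = 2·M−B = 2·(5, 6)−(10, 1)]
2. A_y = 11  [A = 2·M−B = 2·(5, 6)−(10, 1)]
   so A = (0, 11)
3. N_x = 25/2  [2·N = B+C = (10, 1)+(15, 12)]
4. N_y = 13/2  [2·N = B+C = (10, 1)+(15, 12)]
   so N = (25/2, 13/2)

A = (0, 11)
N = (25/2, 13/2)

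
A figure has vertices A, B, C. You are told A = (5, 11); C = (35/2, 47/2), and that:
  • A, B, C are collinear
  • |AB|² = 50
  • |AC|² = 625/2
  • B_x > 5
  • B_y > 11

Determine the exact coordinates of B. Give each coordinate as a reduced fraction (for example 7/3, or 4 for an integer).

1. B_x = 10  [[A, B, C are collinear ⇒ 25/2x-25/2y+75=0] ∩ [|B−(5, 11)|²=50]]
2. B_y = 16  [[A, B, C are collinear ⇒ 25/2x-25/2y+75=0] ∩ [|B−(5, 11)|²=50]]
   so B = (10, 16)

B = (10, 16)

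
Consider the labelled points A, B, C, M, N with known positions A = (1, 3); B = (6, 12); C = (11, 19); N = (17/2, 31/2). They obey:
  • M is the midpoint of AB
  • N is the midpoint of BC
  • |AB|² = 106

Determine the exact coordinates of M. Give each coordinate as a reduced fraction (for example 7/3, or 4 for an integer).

M = (7/2, 15/2)

1. M_x = 7/2  [2·M = A+B = (1, 3)+(6, 12)]
2. M_y = 15/2  [2·M = A+B = (1, 3)+(6, 12)]
   so M = (7/2, 15/2)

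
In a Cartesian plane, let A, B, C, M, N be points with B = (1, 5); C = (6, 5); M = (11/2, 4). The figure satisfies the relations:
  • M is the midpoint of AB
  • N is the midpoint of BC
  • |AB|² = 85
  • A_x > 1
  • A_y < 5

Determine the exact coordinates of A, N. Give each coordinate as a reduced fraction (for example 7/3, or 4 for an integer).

1. A_x = 10  [A = 2·M−B = 2·(11/2, 4)−(1, 5)]
2. A_y = 3  [A = 2·M−B = 2·(11/2, 4)−(1, 5)]
   so A = (10, 3)
3. N_x = 7/2  [2·N = B+C = (1, 5)+(6, 5)]
4. N_y = 5  [2·N = B+C = (1, 5)+(6, 5)]
   so N = (7/2, 5)

A = (10, 3)
N = (7/2, 5)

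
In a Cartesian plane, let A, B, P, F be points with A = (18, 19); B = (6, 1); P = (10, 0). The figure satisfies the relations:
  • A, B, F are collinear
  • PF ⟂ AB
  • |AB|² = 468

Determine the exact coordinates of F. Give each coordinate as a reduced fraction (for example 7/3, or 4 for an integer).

1. F_x = 88/13  [[A, B, F are collinear ⇒ 18x-12y-96=0] ∩ [PF ⟂ AB ⇒ -12x-18y+120=0]]
2. F_y = 28/13  [[A, B, F are collinear ⇒ 18x-12y-96=0] ∩ [PF ⟂ AB ⇒ -12x-18y+120=0]]
   so F = (88/13, 28/13)

F = (88/13, 28/13)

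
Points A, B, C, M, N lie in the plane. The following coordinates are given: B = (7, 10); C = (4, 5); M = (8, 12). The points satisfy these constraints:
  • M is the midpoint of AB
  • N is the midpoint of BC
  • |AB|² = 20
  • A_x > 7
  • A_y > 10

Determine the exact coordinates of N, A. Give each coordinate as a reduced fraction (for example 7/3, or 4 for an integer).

N = (11/2, 15/2)
A = (9, 14)

1. A_x = 9  [A = 2·M−B = 2·(8, 12)−(7, 10)]
2. A_y = 14  [A = 2·M−B = 2·(8, 12)−(7, 10)]
   so A = (9, 14)
3. N_x = 11/2  [2·N = B+C = (7, 10)+(4, 5)]
4. N_y = 15/2  [2·N = B+C = (7, 10)+(4, 5)]
   so N = (11/2, 15/2)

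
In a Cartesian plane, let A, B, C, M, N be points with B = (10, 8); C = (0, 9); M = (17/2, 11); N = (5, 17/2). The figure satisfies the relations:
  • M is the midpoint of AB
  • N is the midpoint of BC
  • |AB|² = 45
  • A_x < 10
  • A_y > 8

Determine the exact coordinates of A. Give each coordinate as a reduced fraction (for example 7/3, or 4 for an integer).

A = (7, 14)

1. A_x = 7  [A = 2·M−B = 2·(17/2, 11)−(10, 8)]
2. A_y = 14  [A = 2·M−B = 2·(17/2, 11)−(10, 8)]
   so A = (7, 14)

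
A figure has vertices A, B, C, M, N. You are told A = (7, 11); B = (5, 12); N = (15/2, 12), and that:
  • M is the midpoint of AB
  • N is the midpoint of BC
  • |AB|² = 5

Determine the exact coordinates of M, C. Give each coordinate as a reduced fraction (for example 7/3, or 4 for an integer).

M = (6, 23/2)
C = (10, 12)

1. M_x = 6  [2·M = A+B = (7, 11)+(5, 12)]
2. M_y = 23/2  [2·M = A+B = (7, 11)+(5, 12)]
   so M = (6, 23/2)
3. C_x = 10  [C = 2·N−B = 2·(15/2, 12)−(5, 12)]
4. C_y = 12  [C = 2·N−B = 2·(15/2, 12)−(5, 12)]
   so C = (10, 12)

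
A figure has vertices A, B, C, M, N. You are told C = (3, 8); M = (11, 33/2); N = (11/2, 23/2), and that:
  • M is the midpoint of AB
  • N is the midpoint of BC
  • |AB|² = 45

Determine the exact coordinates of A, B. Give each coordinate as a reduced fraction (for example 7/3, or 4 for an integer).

1. B_x = 8  [B = 2·N−C = 2·(11/2, 23/2)−(3, 8)]
2. B_y = 15  [B = 2·N−C = 2·(11/2, 23/2)−(3, 8)]
   so B = (8, 15)
3. A_x = 14  [A = 2·M−B = 2·(11, 33/2)−(8, 15)]
4. A_y = 18  [A = 2·M−B = 2·(11, 33/2)−(8, 15)]
   so A = (14, 18)

A = (14, 18)
B = (8, 15)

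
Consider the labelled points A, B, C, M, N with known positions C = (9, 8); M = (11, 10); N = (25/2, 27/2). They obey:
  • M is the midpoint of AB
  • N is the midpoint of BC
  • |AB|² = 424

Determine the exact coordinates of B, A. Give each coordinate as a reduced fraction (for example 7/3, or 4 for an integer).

B = (16, 19)
A = (6, 1)

1. B_x = 16  [B = 2·N−C = 2·(25/2, 27/2)−(9, 8)]
2. B_y = 19  [B = 2·N−C = 2·(25/2, 27/2)−(9, 8)]
   so B = (16, 19)
3. A_x = 6  [A = 2·M−B = 2·(11, 10)−(16, 19)]
4. A_y = 1  [A = 2·M−B = 2·(11, 10)−(16, 19)]
   so A = (6, 1)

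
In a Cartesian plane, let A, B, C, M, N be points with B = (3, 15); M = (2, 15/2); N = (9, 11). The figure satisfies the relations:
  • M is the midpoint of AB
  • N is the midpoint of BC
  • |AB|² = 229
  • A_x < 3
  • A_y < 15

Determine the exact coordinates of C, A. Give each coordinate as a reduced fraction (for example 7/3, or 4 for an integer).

C = (15, 7)
A = (1, 0)

1. A_x = 1  [A = 2·M−B = 2·(2, 15/2)−(3, 15)]
2. A_y = 0  [A = 2·M−B = 2·(2, 15/2)−(3, 15)]
   so A = (1, 0)
3. C_x = 15  [C = 2·N−B = 2·(9, 11)−(3, 15)]
4. C_y = 7  [C = 2·N−B = 2·(9, 11)−(3, 15)]
   so C = (15, 7)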